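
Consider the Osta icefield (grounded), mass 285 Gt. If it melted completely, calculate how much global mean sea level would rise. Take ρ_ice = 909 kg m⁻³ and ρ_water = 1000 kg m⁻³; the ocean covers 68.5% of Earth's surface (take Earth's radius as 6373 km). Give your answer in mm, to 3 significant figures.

Osta: 285 Gt = 2.850×10^14 kg; dividing by ρ_w = 1000 kg m⁻³ gives 2.850×10^11 m³ of water.
Spread over 3.50×10^14 m² of ocean, Δh = 2.850×10^11 / 3.50×10^14 = 8.15×10^-4 m = 0.815 mm.

≈ 0.815 mm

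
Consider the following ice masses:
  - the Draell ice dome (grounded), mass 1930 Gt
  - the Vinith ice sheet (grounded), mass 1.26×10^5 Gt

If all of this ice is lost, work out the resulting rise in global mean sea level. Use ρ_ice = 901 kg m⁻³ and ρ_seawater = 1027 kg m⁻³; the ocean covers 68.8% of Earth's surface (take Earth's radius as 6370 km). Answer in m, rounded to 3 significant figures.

≈ 0.355 m

Draell: 1930 Gt = 1.930×10^15 kg; dividing by ρ_w = 1027 kg m⁻³ gives 1.879×10^12 m³ of water.
Vinith: 1.26×10^5 Gt = 1.260×10^17 kg; dividing by ρ_w = 1027 kg m⁻³ gives 1.227×10^14 m³ of water.
Total added water ≈ 1.246×10^14 m³ over 3.51×10^14 m² → Δh = 0.355 m.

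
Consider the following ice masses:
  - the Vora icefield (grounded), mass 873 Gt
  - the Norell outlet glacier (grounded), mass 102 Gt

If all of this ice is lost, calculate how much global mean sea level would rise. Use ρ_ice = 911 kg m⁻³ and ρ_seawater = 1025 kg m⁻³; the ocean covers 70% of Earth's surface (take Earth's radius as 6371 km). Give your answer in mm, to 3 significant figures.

Vora: 873 Gt = 8.730×10^14 kg; dividing by ρ_w = 1025 kg m⁻³ gives 8.517×10^11 m³ of water.
Norell: 102 Gt = 1.020×10^14 kg; dividing by ρ_w = 1025 kg m⁻³ gives 9.951×10^10 m³ of water.
Total added water ≈ 9.512×10^11 m³ over 3.57×10^14 m² → Δh = 2.66×10^-3 m = 2.66 mm.

≈ 2.66 mm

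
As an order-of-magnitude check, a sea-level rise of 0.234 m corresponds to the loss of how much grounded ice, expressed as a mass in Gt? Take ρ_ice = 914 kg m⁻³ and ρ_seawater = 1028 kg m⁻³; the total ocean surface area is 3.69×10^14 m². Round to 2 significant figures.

≈ 8.9×10^4 Gt

Required water volume = Δh × A = 0.234 m × 3.69×10^14 m² = 8.635×10^13 m³.
ρ_w = 1028 kg m⁻³, so the mass of water = 8.635×10^13 m³ × 1028 kg m⁻³ = 8.876×10^16 kg = 8.9×10^4 Gt (and the same mass of ice, by conservation).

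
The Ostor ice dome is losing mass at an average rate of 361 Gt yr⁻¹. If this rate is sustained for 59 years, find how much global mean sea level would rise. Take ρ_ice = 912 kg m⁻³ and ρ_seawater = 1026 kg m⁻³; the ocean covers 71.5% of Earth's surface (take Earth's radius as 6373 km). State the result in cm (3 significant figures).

≈ 5.69 cm

Total mass lost = 361 Gt/yr × 59 yr = 2.130×10^4 Gt = 2.130×10^16 kg.
ρ_w = 1026 kg m⁻³, so water volume = 2.130×10^16 / 1026 = 2.076×10^13 m³.
Δh = 2.076×10^13 / 3.65×10^14 = 0.0569 m = 5.69 cm.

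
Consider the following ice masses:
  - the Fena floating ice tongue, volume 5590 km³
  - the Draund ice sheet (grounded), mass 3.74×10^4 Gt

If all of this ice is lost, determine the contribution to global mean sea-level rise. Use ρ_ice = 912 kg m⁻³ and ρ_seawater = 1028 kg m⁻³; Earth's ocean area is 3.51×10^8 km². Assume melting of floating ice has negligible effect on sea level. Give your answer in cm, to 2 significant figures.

≈ 10 cm

The Fena floating ice tongue is floating and already displaces its own weight of water, so its melt adds essentially nothing to sea level.
Draund: 3.74×10^4 Gt = 3.740×10^16 kg; dividing by ρ_w = 1028 kg m⁻³ gives 3.638×10^13 m³ of water.
Total added water ≈ 3.638×10^13 m³ over 3.51×10^14 m² → Δh = 0.104 m = 10 cm.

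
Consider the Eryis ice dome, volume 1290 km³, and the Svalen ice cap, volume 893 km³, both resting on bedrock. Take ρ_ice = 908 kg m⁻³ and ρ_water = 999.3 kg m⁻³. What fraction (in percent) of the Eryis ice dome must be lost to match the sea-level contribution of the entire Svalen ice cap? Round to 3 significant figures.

Equal sea-level rise means equal mass of meltwater, i.e. equal mass of ice lost.
Ice mass of Svalen: 8.108×10^14 kg; ice mass of Eryis: 1.171×10^15 kg.
Fraction required = 8.108×10^14 / 1.171×10^15 = 0.692 → 69.2 %.

≈ 69.2 %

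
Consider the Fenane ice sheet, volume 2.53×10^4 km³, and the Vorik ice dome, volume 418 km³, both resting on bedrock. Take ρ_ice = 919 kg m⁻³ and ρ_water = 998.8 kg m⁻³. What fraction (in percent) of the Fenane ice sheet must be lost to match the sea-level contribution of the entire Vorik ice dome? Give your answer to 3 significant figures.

≈ 1.65 %

Equal sea-level rise means equal mass of meltwater, i.e. equal mass of ice lost.
Ice mass of Vorik: 3.841×10^14 kg; ice mass of Fenane: 2.325×10^16 kg.
Fraction required = 3.841×10^14 / 2.325×10^16 = 0.0165 → 1.65 %.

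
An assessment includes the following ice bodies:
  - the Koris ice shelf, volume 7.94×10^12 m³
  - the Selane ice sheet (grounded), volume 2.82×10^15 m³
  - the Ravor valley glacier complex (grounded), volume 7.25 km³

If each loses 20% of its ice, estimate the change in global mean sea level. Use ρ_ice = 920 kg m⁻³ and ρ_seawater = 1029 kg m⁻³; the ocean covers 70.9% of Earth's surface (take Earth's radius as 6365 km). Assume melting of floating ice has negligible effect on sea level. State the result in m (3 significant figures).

≈ 1.40 m

The Koris ice shelf is floating and already displaces its own weight of water, so its melt adds essentially nothing to sea level.
Selane: 0.2 × 2.82×10^15 m³ × (920/1029) = 5.043×10^14 m³ of water.
Ravor: 0.2 × 7.25 km³ × (920/1029) = 1.296 km³ of water.
Total added water ≈ 5.043×10^14 m³ over 3.61×10^14 m² → Δh = 1.40 m.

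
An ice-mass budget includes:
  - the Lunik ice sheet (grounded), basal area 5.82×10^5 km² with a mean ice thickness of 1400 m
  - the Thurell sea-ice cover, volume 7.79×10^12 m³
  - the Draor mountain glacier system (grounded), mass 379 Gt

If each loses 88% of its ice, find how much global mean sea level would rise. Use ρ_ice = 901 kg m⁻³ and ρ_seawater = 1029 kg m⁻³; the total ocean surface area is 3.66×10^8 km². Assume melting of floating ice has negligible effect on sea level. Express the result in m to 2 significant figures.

Lunik: ice volume = 5.82×10^5 km² × 1400 m = 8.148×10^5 km³; 0.88 × 8.148×10^5 × (901/1029) = 6.278×10^5 km³ of water.
The Thurell sea-ice cover is floating and already displaces its own weight of water, so its melt adds essentially nothing to sea level.
Draor: 0.88 × 379 Gt = 3.335×10^14 kg; dividing by ρ_w = 1029 kg m⁻³ gives 3.241×10^11 m³ of water.
Total added water ≈ 6.282×10^14 m³ over 3.66×10^14 m² → Δh = 1.72 m.

≈ 1.7 m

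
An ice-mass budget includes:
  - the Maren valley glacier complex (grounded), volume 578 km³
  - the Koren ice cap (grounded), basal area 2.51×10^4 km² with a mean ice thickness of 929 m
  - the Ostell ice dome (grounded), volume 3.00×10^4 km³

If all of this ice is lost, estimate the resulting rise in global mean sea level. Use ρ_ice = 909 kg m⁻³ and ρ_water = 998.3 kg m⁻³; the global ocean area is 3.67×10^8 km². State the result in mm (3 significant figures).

Maren: 578 km³ × (909/998.3) = 526.3 km³ of water.
Koren: ice volume = 2.51×10^4 km² × 929 m = 2.332×10^4 km³; 2.332×10^4 × (909/998.3) = 2.123×10^4 km³ of water.
Ostell: 3.00×10^4 km³ × (909/998.3) = 2.732×10^4 km³ of water.
Total added water ≈ 4.907×10^13 m³ over 3.67×10^14 m² → Δh = 0.134 m = 134 mm.

≈ 134 mm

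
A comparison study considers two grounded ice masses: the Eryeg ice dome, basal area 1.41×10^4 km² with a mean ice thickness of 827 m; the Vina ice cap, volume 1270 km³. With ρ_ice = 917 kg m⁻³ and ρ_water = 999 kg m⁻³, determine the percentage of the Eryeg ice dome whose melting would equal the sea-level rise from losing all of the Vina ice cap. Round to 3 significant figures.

Equal sea-level rise means equal mass of meltwater, i.e. equal mass of ice lost.
Ice mass of Vina: 1.165×10^15 kg; ice mass of Eryeg: 1.069×10^16 kg.
Fraction required = 1.165×10^15 / 1.069×10^16 = 0.109 → 10.9 %.

≈ 10.9 %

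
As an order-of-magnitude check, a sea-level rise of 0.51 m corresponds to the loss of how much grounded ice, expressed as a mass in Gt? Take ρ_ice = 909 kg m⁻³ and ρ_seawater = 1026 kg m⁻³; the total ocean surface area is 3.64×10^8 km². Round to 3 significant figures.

≈ 1.90×10^5 Gt

Required water volume = Δh × A = 0.51 m × 3.64×10^14 m² = 1.856×10^14 m³.
ρ_w = 1026 kg m⁻³, so the mass of water = 1.856×10^14 m³ × 1026 kg m⁻³ = 1.905×10^17 kg = 1.90×10^5 Gt (and the same mass of ice, by conservation).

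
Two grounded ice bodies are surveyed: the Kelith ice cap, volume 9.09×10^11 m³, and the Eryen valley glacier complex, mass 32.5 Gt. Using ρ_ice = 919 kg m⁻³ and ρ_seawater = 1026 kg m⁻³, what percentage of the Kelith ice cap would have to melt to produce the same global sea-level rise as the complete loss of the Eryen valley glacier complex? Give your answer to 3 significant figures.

≈ 3.89 %

Equal sea-level rise means equal mass of meltwater, i.e. equal mass of ice lost.
Ice mass of Eryen: 3.250×10^13 kg; ice mass of Kelith: 8.354×10^14 kg.
Fraction required = 3.250×10^13 / 8.354×10^14 = 0.0389 → 3.89 %.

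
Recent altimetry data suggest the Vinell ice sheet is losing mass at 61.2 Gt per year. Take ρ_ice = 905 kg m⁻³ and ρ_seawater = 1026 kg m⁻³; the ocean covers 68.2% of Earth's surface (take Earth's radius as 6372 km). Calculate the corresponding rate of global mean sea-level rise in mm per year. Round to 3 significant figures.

≈ 0.171 mm/yr

ρ_w = 1026 kg m⁻³. Annual water volume added = 61.2 Gt / ρ_w = 6.120×10^13 kg / 1026 kg m⁻³ = 5.965×10^10 m³.
Δh per year = 5.965×10^10 / 3.48×10^14 = 1.71×10^-4 m = 0.171 mm.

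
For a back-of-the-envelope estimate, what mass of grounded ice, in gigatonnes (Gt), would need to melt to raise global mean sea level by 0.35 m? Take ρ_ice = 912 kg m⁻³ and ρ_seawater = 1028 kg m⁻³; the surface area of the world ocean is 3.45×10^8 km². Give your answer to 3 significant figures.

Required water volume = Δh × A = 0.35 m × 3.45×10^14 m² = 1.208×10^14 m³.
ρ_w = 1028 kg m⁻³, so the mass of water = 1.208×10^14 m³ × 1028 kg m⁻³ = 1.241×10^17 kg = 1.24×10^5 Gt (and the same mass of ice, by conservation).

≈ 1.24×10^5 Gt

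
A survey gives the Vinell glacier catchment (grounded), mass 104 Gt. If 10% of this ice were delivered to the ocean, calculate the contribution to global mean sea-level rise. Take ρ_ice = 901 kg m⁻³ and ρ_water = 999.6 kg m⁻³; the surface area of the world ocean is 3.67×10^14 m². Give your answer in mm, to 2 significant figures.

Vinell: 0.1 × 104 Gt = 1.040×10^13 kg; dividing by ρ_w = 999.6 kg m⁻³ gives 1.040×10^10 m³ of water.
Spread over 3.67×10^14 m² of ocean, Δh = 1.040×10^10 / 3.67×10^14 = 2.83×10^-5 m = 0.028 mm.

≈ 0.028 mm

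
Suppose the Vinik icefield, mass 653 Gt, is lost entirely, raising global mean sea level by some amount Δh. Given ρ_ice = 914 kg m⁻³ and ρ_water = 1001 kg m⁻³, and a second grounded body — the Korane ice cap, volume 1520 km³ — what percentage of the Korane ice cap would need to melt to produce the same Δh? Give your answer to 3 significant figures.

≈ 47.0 %

Equal sea-level rise means equal mass of meltwater, i.e. equal mass of ice lost.
Ice mass of Vinik: 6.530×10^14 kg; ice mass of Korane: 1.389×10^15 kg.
Fraction required = 6.530×10^14 / 1.389×10^15 = 0.470 → 47.0 %.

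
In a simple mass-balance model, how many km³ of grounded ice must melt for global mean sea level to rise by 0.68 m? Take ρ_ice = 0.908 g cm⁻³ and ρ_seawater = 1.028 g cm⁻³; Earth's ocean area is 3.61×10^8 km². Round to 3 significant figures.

Required water volume = Δh × A = 0.68 m × 3.61×10^14 m² = 2.455×10^14 m³ = 2.455×10^5 km³.
Ice volume = water volume × ρ_w/ρ_ice = 2.455×10^5 × 1028/908 = 2.78×10^5 km³.

≈ 2.78×10^5 km³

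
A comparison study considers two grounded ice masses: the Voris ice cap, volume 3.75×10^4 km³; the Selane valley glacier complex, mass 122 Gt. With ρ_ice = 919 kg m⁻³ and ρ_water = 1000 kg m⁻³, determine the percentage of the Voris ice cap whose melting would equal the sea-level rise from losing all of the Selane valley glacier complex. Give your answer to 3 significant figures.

≈ 0.354 %

Equal sea-level rise means equal mass of meltwater, i.e. equal mass of ice lost.
Ice mass of Selane: 1.220×10^14 kg; ice mass of Voris: 3.446×10^16 kg.
Fraction required = 1.220×10^14 / 3.446×10^16 = 3.54×10^-3 → 0.354 %.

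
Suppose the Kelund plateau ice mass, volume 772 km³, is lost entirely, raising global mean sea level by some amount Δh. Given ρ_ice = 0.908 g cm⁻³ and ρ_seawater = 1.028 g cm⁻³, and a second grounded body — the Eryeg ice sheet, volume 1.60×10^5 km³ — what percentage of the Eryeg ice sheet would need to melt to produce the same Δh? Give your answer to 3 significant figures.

≈ 0.483 %

Equal sea-level rise means equal mass of meltwater, i.e. equal mass of ice lost.
Ice mass of Kelund: 7.010×10^14 kg; ice mass of Eryeg: 1.453×10^17 kg.
Fraction required = 7.010×10^14 / 1.453×10^17 = 4.83×10^-3 → 0.483 %.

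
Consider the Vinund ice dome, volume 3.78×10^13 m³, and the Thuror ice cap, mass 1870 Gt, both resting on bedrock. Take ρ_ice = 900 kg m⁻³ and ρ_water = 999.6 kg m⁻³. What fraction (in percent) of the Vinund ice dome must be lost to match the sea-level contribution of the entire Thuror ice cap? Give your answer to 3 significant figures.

Equal sea-level rise means equal mass of meltwater, i.e. equal mass of ice lost.
Ice mass of Thuror: 1.870×10^15 kg; ice mass of Vinund: 3.402×10^16 kg.
Fraction required = 1.870×10^15 / 3.402×10^16 = 0.0550 → 5.50 %.

≈ 5.50 %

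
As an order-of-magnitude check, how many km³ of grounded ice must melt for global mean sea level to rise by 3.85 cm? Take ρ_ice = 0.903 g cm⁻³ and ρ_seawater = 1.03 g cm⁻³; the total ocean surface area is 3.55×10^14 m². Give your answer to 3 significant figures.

Required water volume = Δh × A = 0.0385 m × 3.55×10^14 m² = 1.367×10^13 m³ = 1.367×10^4 km³.
Ice volume = water volume × ρ_w/ρ_ice = 1.367×10^4 × 1030/903 = 1.56×10^4 km³.

≈ 1.56×10^4 km³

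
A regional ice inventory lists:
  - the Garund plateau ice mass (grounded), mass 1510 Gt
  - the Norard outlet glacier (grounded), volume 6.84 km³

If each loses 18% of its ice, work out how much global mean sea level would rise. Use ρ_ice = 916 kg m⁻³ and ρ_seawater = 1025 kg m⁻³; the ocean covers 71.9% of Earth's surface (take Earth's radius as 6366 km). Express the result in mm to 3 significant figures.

Garund: 0.18 × 1510 Gt = 2.718×10^14 kg; dividing by ρ_w = 1025 kg m⁻³ gives 2.652×10^11 m³ of water.
Norard: 0.18 × 6.84 km³ × (916/1025) = 1.100 km³ of water.
Total added water ≈ 2.663×10^11 m³ over 3.66×10^14 m² → Δh = 7.27×10^-4 m = 0.727 mm.

≈ 0.727 mm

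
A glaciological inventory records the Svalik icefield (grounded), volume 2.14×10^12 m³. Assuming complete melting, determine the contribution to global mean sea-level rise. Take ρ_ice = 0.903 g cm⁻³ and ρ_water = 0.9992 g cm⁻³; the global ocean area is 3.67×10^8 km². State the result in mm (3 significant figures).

Svalik: 2.14×10^12 m³ × (903/999.2) = 1.934×10^12 m³ of water.
Spread over 3.67×10^14 m² of ocean, Δh = 1.934×10^12 / 3.67×10^14 = 5.27×10^-3 m = 5.27 mm.

≈ 5.27 mm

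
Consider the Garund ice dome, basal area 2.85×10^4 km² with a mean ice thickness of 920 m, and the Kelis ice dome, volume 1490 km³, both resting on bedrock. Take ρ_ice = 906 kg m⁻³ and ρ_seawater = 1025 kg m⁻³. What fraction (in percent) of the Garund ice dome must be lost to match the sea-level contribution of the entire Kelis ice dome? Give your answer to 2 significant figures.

≈ 5.7 %

Equal sea-level rise means equal mass of meltwater, i.e. equal mass of ice lost.
Ice mass of Kelis: 1.350×10^15 kg; ice mass of Garund: 2.376×10^16 kg.
Fraction required = 1.350×10^15 / 2.376×10^16 = 0.0568 → 5.7 %.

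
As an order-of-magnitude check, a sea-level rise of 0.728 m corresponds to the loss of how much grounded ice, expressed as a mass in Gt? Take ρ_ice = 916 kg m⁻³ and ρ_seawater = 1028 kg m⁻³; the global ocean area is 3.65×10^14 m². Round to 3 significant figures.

≈ 2.73×10^5 Gt

Required water volume = Δh × A = 0.728 m × 3.65×10^14 m² = 2.657×10^14 m³.
ρ_w = 1028 kg m⁻³, so the mass of water = 2.657×10^14 m³ × 1028 kg m⁻³ = 2.732×10^17 kg = 2.73×10^5 Gt (and the same mass of ice, by conservation).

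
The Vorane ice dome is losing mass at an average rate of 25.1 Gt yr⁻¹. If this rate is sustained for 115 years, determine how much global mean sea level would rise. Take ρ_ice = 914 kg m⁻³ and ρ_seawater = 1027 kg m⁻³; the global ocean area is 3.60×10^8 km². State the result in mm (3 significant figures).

≈ 7.81 mm

Total mass lost = 25.1 Gt/yr × 115 yr = 2886 Gt = 2.886×10^15 kg.
ρ_w = 1027 kg m⁻³, so water volume = 2.886×10^15 / 1027 = 2.811×10^12 m³.
Δh = 2.811×10^12 / 3.60×10^14 = 7.81×10^-3 m = 7.81 mm.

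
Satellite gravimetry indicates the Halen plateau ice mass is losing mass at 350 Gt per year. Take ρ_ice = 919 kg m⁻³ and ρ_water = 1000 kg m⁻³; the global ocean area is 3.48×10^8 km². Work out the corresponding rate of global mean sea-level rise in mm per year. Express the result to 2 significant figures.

≈ 1.0 mm/yr

ρ_w = 1000 kg m⁻³. Annual water volume added = 350 Gt / ρ_w = 3.500×10^14 kg / 1000 kg m⁻³ = 3.500×10^11 m³.
Δh per year = 3.500×10^11 / 3.48×10^14 = 1.01×10^-3 m = 1.0 mm.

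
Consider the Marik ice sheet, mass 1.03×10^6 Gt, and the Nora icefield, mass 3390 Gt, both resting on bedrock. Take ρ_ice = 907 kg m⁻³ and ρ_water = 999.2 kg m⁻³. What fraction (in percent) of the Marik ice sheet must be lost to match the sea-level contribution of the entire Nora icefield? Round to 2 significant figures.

Equal sea-level rise means equal mass of meltwater, i.e. equal mass of ice lost.
Ice mass of Nora: 3.390×10^15 kg; ice mass of Marik: 1.030×10^18 kg.
Fraction required = 3.390×10^15 / 1.030×10^18 = 3.29×10^-3 → 0.33 %.

≈ 0.33 %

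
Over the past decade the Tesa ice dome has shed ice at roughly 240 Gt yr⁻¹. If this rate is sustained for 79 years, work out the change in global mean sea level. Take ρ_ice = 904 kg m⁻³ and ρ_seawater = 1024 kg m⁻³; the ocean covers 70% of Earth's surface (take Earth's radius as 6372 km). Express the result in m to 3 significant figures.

≈ 0.0518 m

Total mass lost = 240 Gt/yr × 79 yr = 1.896×10^4 Gt = 1.896×10^16 kg.
ρ_w = 1024 kg m⁻³, so water volume = 1.896×10^16 / 1024 = 1.852×10^13 m³.
Δh = 1.852×10^13 / 3.57×10^14 = 0.0518 m.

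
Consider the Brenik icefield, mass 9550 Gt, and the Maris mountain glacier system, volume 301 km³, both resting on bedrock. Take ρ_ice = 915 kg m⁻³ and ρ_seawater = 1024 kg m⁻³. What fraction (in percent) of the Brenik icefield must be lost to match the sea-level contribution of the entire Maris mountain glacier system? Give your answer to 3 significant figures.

Equal sea-level rise means equal mass of meltwater, i.e. equal mass of ice lost.
Ice mass of Maris: 2.754×10^14 kg; ice mass of Brenik: 9.550×10^15 kg.
Fraction required = 2.754×10^14 / 9.550×10^15 = 0.0288 → 2.88 %.

≈ 2.88 %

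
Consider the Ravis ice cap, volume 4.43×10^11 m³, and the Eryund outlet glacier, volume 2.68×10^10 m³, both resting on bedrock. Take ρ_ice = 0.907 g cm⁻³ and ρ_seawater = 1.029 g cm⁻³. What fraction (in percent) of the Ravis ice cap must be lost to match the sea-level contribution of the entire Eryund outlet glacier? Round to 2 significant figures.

≈ 6.0 %

Equal sea-level rise means equal mass of meltwater, i.e. equal mass of ice lost.
Ice mass of Eryund: 2.431×10^13 kg; ice mass of Ravis: 4.018×10^14 kg.
Fraction required = 2.431×10^13 / 4.018×10^14 = 0.0605 → 6.0 %.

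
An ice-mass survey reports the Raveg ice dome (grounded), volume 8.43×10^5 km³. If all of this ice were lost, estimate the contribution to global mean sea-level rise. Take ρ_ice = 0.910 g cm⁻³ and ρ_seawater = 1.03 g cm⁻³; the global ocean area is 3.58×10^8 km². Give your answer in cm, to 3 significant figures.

≈ 208 cm

Raveg: 8.43×10^5 km³ × (910/1030) = 7.448×10^5 km³ of water.
Spread over 3.58×10^14 m² of ocean, Δh = 7.448×10^14 / 3.58×10^14 = 2.08 m = 208 cm.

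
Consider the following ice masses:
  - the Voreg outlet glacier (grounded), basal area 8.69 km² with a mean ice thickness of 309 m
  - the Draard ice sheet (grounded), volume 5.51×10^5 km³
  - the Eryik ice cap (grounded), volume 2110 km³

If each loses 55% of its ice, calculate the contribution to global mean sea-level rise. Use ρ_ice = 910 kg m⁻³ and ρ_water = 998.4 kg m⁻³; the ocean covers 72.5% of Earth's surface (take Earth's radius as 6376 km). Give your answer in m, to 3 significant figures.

Voreg: ice volume = 8.69 km² × 309 m = 2.685 km³; 0.55 × 2.685 × (910/998.4) = 1.346 km³ of water.
Draard: 0.55 × 5.51×10^5 km³ × (910/998.4) = 2.762×10^5 km³ of water.
Eryik: 0.55 × 2110 km³ × (910/998.4) = 1058 km³ of water.
Total added water ≈ 2.773×10^14 m³ over 3.70×10^14 m² → Δh = 0.749 m.

≈ 0.749 m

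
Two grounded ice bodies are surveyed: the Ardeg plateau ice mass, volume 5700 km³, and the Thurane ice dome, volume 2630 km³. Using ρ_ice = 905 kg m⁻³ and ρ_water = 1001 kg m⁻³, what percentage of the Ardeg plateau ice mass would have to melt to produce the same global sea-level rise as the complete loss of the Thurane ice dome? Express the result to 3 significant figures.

≈ 46.1 %

Equal sea-level rise means equal mass of meltwater, i.e. equal mass of ice lost.
Ice mass of Thurane: 2.380×10^15 kg; ice mass of Ardeg: 5.158×10^15 kg.
Fraction required = 2.380×10^15 / 5.158×10^15 = 0.461 → 46.1 %.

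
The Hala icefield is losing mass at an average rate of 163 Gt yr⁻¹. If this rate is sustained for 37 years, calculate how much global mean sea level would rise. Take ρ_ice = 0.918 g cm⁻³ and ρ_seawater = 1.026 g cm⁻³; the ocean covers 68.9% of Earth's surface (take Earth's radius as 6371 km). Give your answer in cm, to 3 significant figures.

Total mass lost = 163 Gt/yr × 37 yr = 6031 Gt = 6.031×10^15 kg.
ρ_w = 1.026 g cm⁻³ = 1026 kg m⁻³, so water volume = 6.031×10^15 / 1026 = 5.878×10^12 m³.
Δh = 5.878×10^12 / 3.51×10^14 = 0.0167 m = 1.67 cm.

≈ 1.67 cm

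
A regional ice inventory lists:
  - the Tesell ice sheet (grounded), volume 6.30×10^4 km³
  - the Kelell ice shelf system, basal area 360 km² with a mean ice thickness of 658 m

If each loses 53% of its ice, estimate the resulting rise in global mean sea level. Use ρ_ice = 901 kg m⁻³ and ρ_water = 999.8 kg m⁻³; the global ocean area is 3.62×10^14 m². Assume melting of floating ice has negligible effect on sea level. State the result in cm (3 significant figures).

≈ 8.31 cm

Tesell: 0.53 × 6.30×10^4 km³ × (901/999.8) = 3.009×10^4 km³ of water.
The Kelell ice shelf system is floating and already displaces its own weight of water, so its melt adds essentially nothing to sea level.
Total added water ≈ 3.009×10^13 m³ over 3.62×10^14 m² → Δh = 0.0831 m = 8.31 cm.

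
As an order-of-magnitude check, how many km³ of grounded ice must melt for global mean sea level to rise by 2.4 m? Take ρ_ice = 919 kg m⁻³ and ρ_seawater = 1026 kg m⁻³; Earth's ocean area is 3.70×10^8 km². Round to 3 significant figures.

≈ 9.91×10^5 km³

Required water volume = Δh × A = 2.4 m × 3.70×10^14 m² = 8.880×10^14 m³ = 8.880×10^5 km³.
Ice volume = water volume × ρ_w/ρ_ice = 8.880×10^5 × 1026/919 = 9.91×10^5 km³.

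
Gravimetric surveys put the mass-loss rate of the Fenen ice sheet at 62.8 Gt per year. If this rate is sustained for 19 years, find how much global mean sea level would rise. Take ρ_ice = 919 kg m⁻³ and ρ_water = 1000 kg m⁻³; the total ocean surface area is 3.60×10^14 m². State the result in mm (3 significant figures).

Total mass lost = 62.8 Gt/yr × 19 yr = 1193 Gt = 1.193×10^15 kg.
ρ_w = 1000 kg m⁻³, so water volume = 1.193×10^15 / 1000 = 1.193×10^12 m³.
Δh = 1.193×10^12 / 3.60×10^14 = 3.31×10^-3 m = 3.31 mm.

≈ 3.31 mm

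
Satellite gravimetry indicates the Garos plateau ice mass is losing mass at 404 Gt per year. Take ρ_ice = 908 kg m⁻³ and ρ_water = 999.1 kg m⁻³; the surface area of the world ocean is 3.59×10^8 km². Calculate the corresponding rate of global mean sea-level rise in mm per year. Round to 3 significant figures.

≈ 1.13 mm/yr

ρ_w = 999.1 kg m⁻³. Annual water volume added = 404 Gt / ρ_w = 4.040×10^14 kg / 999.1 kg m⁻³ = 4.044×10^11 m³.
Δh per year = 4.044×10^11 / 3.59×10^14 = 1.13×10^-3 m = 1.13 mm.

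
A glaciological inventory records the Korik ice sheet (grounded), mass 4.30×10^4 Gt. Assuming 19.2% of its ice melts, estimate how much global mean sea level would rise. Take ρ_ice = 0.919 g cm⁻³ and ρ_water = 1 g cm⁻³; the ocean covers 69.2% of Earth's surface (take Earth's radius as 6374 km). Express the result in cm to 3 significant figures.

Korik: 0.192 × 4.30×10^4 Gt = 8.256×10^15 kg; dividing by ρ_w = 1 g cm⁻³ = 1000 kg m⁻³ gives 8.256×10^12 m³ of water.
Spread over 3.53×10^14 m² of ocean, Δh = 8.256×10^12 / 3.53×10^14 = 0.0234 m = 2.34 cm.

≈ 2.34 cm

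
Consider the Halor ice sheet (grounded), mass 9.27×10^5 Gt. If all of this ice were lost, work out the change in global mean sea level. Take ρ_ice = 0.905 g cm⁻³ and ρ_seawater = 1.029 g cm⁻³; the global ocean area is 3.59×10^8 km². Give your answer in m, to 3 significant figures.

Halor: 9.27×10^5 Gt = 9.270×10^17 kg; dividing by ρ_w = 1.029 g cm⁻³ = 1029 kg m⁻³ gives 9.009×10^14 m³ of water.
Spread over 3.59×10^14 m² of ocean, Δh = 9.009×10^14 / 3.59×10^14 = 2.51 m.

≈ 2.51 m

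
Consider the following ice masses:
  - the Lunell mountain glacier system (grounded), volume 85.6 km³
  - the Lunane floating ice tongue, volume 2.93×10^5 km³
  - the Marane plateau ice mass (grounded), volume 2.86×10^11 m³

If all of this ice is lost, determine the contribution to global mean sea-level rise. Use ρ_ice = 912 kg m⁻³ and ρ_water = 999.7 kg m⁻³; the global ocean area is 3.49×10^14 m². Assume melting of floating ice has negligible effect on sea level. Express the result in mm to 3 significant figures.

≈ 0.971 mm

Lunell: 85.6 km³ × (912/999.7) = 78.09 km³ of water.
The Lunane floating ice tongue is floating and already displaces its own weight of water, so its melt adds essentially nothing to sea level.
Marane: 2.86×10^11 m³ × (912/999.7) = 2.609×10^11 m³ of water.
Total added water ≈ 3.390×10^11 m³ over 3.49×10^14 m² → Δh = 9.71×10^-4 m = 0.971 mm.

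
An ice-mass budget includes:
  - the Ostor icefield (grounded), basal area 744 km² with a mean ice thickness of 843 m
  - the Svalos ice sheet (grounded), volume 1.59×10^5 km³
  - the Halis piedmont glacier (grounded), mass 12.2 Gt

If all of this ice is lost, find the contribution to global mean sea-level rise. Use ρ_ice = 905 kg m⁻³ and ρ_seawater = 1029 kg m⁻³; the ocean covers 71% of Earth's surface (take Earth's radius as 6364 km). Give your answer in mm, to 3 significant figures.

Ostor: ice volume = 744 km² × 843 m = 627.2 km³; 627.2 × (905/1029) = 551.6 km³ of water.
Svalos: 1.59×10^5 km³ × (905/1029) = 1.398×10^5 km³ of water.
Halis: 12.2 Gt = 1.220×10^13 kg; dividing by ρ_w = 1029 kg m⁻³ gives 1.186×10^10 m³ of water.
Total added water ≈ 1.404×10^14 m³ over 3.61×10^14 m² → Δh = 0.389 m = 389 mm.

≈ 389 mm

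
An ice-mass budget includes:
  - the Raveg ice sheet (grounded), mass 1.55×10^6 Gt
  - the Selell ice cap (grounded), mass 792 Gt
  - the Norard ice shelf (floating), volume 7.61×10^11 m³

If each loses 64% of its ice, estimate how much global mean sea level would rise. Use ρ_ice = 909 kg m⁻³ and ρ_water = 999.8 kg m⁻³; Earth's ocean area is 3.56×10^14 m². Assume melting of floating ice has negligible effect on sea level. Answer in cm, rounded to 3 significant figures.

Raveg: 0.64 × 1.55×10^6 Gt = 9.920×10^17 kg; dividing by ρ_w = 999.8 kg m⁻³ gives 9.922×10^14 m³ of water.
Selell: 0.64 × 792 Gt = 5.069×10^14 kg; dividing by ρ_w = 999.8 kg m⁻³ gives 5.070×10^11 m³ of water.
The Norard ice shelf is floating and already displaces its own weight of water, so its melt adds essentially nothing to sea level.
Total added water ≈ 9.927×10^14 m³ over 3.56×10^14 m² → Δh = 2.79 m = 279 cm.

≈ 279 cm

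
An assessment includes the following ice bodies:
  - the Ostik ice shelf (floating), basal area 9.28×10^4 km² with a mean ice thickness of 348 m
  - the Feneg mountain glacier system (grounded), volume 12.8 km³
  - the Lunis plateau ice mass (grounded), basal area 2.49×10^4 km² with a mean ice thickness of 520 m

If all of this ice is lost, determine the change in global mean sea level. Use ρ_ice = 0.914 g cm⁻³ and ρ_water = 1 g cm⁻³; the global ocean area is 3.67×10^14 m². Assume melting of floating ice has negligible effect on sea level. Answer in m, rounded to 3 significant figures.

≈ 0.0323 m

The Ostik ice shelf is floating and already displaces its own weight of water, so its melt adds essentially nothing to sea level.
Feneg: 12.8 km³ × (914/1000) = 11.70 km³ of water.
Lunis: ice volume = 2.49×10^4 km² × 520 m = 1.295×10^4 km³; 1.295×10^4 × (914/1000) = 1.183×10^4 km³ of water.
Total added water ≈ 1.185×10^13 m³ over 3.67×10^14 m² → Δh = 0.0323 m.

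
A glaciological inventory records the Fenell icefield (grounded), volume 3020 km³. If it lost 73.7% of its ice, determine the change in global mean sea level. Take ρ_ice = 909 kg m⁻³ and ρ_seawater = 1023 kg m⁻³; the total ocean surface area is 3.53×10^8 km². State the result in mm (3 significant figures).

≈ 5.60 mm

Fenell: 0.737 × 3020 km³ × (909/1023) = 1978 km³ of water.
Spread over 3.53×10^14 m² of ocean, Δh = 1.978×10^12 / 3.53×10^14 = 5.60×10^-3 m = 5.60 mm.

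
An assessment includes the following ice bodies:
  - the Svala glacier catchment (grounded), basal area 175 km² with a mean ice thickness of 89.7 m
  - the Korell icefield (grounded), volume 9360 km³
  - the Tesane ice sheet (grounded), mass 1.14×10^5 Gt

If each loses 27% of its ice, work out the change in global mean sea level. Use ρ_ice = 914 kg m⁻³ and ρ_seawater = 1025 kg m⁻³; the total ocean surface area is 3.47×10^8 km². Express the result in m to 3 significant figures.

Svala: ice volume = 175 km² × 89.7 m = 15.70 km³; 0.27 × 15.70 × (914/1025) = 3.779 km³ of water.
Korell: 0.27 × 9360 km³ × (914/1025) = 2254 km³ of water.
Tesane: 0.27 × 1.14×10^5 Gt = 3.078×10^16 kg; dividing by ρ_w = 1025 kg m⁻³ gives 3.003×10^13 m³ of water.
Total added water ≈ 3.229×10^13 m³ over 3.47×10^14 m² → Δh = 0.0930 m.

≈ 0.0930 m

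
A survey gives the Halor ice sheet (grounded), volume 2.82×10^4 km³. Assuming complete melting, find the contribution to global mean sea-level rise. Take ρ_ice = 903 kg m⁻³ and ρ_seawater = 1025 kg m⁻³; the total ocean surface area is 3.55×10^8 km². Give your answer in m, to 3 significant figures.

Halor: 2.82×10^4 km³ × (903/1025) = 2.484×10^4 km³ of water.
Spread over 3.55×10^14 m² of ocean, Δh = 2.484×10^13 / 3.55×10^14 = 0.0700 m.

≈ 0.0700 m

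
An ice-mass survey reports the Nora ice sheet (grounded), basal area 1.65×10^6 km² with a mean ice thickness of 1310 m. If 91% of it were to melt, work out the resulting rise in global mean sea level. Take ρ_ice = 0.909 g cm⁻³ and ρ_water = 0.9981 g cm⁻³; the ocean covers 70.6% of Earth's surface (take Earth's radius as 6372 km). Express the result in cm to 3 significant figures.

≈ 497 cm

Nora: ice volume = 1.65×10^6 km² × 1310 m = 2.162×10^6 km³; 0.91 × 2.162×10^6 × (909/998.1) = 1.791×10^6 km³ of water.
Spread over 3.60×10^14 m² of ocean, Δh = 1.791×10^15 / 3.60×10^14 = 4.97 m = 497 cm.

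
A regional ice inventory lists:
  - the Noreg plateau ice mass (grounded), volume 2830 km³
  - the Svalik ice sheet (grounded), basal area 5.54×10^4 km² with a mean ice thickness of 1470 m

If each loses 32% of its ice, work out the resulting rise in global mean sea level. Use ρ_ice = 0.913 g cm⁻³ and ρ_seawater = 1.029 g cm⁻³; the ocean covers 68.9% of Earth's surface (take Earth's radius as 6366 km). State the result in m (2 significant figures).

≈ 0.068 m

Noreg: 0.32 × 2830 km³ × (913/1029) = 803.5 km³ of water.
Svalik: ice volume = 5.54×10^4 km² × 1470 m = 8.144×10^4 km³; 0.32 × 8.144×10^4 × (913/1029) = 2.312×10^4 km³ of water.
Total added water ≈ 2.393×10^13 m³ over 3.51×10^14 m² → Δh = 0.0682 m.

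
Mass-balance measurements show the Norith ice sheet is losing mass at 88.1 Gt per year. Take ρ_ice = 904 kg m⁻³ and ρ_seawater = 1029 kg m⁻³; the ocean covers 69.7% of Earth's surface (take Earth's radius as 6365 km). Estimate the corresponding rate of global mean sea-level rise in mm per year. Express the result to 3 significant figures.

≈ 0.241 mm/yr

ρ_w = 1029 kg m⁻³. Annual water volume added = 88.1 Gt / ρ_w = 8.810×10^13 kg / 1029 kg m⁻³ = 8.562×10^10 m³.
Δh per year = 8.562×10^10 / 3.55×10^14 = 2.41×10^-4 m = 0.241 mm.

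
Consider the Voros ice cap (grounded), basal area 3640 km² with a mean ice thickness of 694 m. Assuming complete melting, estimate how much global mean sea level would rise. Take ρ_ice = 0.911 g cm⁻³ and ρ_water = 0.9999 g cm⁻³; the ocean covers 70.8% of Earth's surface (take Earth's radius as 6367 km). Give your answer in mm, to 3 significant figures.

≈ 6.38 mm

Voros: ice volume = 3640 km² × 694 m = 2526 km³; 2526 × (911/999.9) = 2302 km³ of water.
Spread over 3.61×10^14 m² of ocean, Δh = 2.302×10^12 / 3.61×10^14 = 6.38×10^-3 m = 6.38 mm.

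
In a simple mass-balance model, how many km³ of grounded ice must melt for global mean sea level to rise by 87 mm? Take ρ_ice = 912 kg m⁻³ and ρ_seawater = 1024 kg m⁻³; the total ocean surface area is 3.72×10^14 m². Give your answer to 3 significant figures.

≈ 3.63×10^4 km³

Required water volume = Δh × A = 0.087 m × 3.72×10^14 m² = 3.236×10^13 m³ = 3.236×10^4 km³.
Ice volume = water volume × ρ_w/ρ_ice = 3.236×10^4 × 1024/912 = 3.63×10^4 km³.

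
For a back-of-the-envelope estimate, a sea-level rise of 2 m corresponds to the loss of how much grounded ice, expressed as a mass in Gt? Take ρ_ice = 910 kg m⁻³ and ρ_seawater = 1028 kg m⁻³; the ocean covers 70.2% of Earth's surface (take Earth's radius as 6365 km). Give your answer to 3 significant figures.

Required water volume = Δh × A = 2 m × 3.57×10^14 m² = 7.148×10^14 m³.
ρ_w = 1028 kg m⁻³, so the mass of water = 7.148×10^14 m³ × 1028 kg m⁻³ = 7.348×10^17 kg = 7.35×10^5 Gt (and the same mass of ice, by conservation).

≈ 7.35×10^5 Gt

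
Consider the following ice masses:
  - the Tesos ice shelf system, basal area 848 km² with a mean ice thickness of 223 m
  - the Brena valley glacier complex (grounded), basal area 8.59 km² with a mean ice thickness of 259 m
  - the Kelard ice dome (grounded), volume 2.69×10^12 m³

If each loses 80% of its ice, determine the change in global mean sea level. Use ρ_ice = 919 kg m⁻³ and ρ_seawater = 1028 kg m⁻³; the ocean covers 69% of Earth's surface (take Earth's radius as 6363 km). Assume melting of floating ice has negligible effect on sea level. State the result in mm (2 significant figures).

The Tesos ice shelf system is floating and already displaces its own weight of water, so its melt adds essentially nothing to sea level.
Brena: ice volume = 8.59 km² × 259 m = 2.225 km³; 0.8 × 2.225 × (919/1028) = 1.591 km³ of water.
Kelard: 0.8 × 2.69×10^12 m³ × (919/1028) = 1.924×10^12 m³ of water.
Total added water ≈ 1.925×10^12 m³ over 3.51×10^14 m² → Δh = 5.48×10^-3 m = 5.5 mm.

≈ 5.5 mm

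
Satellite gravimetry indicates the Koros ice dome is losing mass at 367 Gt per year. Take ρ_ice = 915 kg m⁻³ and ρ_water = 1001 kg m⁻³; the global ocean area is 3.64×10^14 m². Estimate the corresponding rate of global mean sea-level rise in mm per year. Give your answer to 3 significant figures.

≈ 1.01 mm/yr

ρ_w = 1001 kg m⁻³. Annual water volume added = 367 Gt / ρ_w = 3.670×10^14 kg / 1001 kg m⁻³ = 3.666×10^11 m³.
Δh per year = 3.666×10^11 / 3.64×10^14 = 1.01×10^-3 m = 1.01 mm.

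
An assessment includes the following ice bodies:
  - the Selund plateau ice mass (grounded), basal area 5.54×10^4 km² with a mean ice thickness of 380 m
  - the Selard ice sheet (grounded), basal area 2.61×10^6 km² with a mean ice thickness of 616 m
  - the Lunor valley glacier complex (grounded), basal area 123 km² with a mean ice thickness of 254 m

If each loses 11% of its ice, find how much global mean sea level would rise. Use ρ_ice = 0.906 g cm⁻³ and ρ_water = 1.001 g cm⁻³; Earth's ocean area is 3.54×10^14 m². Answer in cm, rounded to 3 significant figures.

Selund: ice volume = 5.54×10^4 km² × 380 m = 2.105×10^4 km³; 0.11 × 2.105×10^4 × (906/1001) = 2096 km³ of water.
Selard: ice volume = 2.61×10^6 km² × 616 m = 1.608×10^6 km³; 0.11 × 1.608×10^6 × (906/1001) = 1.601×10^5 km³ of water.
Lunor: ice volume = 123 km² × 254 m = 31.24 km³; 0.11 × 31.24 × (906/1001) = 3.110 km³ of water.
Total added water ≈ 1.622×10^14 m³ over 3.54×10^14 m² → Δh = 0.458 m = 45.8 cm.

≈ 45.8 cm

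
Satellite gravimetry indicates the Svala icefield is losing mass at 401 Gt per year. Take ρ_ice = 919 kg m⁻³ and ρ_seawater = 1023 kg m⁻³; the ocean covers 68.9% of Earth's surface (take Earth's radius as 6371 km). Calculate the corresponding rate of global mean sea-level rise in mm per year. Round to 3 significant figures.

ρ_w = 1023 kg m⁻³. Annual water volume added = 401 Gt / ρ_w = 4.010×10^14 kg / 1023 kg m⁻³ = 3.920×10^11 m³.
Δh per year = 3.920×10^11 / 3.51×10^14 = 1.12×10^-3 m = 1.12 mm.

≈ 1.12 mm/yr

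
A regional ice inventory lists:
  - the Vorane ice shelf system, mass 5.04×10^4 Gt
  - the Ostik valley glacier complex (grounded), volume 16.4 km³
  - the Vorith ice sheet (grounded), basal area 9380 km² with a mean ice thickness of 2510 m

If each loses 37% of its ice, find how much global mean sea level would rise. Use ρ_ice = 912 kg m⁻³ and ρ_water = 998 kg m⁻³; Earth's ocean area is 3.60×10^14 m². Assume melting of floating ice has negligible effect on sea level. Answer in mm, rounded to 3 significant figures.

≈ 22.1 mm

The Vorane ice shelf system is floating and already displaces its own weight of water, so its melt adds essentially nothing to sea level.
Ostik: 0.37 × 16.4 km³ × (912/998) = 5.545 km³ of water.
Vorith: ice volume = 9380 km² × 2510 m = 2.354×10^4 km³; 0.37 × 2.354×10^4 × (912/998) = 7961 km³ of water.
Total added water ≈ 7.966×10^12 m³ over 3.60×10^14 m² → Δh = 0.0221 m = 22.1 mm.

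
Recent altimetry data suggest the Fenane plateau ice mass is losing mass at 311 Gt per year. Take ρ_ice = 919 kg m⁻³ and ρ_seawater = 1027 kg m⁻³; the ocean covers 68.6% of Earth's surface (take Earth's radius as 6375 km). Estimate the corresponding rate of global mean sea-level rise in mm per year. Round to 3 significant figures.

≈ 0.864 mm/yr

ρ_w = 1027 kg m⁻³. Annual water volume added = 311 Gt / ρ_w = 3.110×10^14 kg / 1027 kg m⁻³ = 3.028×10^11 m³.
Δh per year = 3.028×10^11 / 3.50×10^14 = 8.64×10^-4 m = 0.864 mm.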